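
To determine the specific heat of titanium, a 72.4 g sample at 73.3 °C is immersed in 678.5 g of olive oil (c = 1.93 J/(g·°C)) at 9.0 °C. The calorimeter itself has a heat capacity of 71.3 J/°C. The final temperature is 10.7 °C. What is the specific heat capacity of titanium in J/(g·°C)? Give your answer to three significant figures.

c = 0.518 J/(g·°C)

q_gained = (678.5 × 1.93 + 71.3) × (10.7 − 9.0) = 2347 J
q_lost = 72.4 × c × (73.3 − 10.7) = 4532.24 c
Set equal: c = 2347 / 4532.24 = 0.518 J/(g·°C)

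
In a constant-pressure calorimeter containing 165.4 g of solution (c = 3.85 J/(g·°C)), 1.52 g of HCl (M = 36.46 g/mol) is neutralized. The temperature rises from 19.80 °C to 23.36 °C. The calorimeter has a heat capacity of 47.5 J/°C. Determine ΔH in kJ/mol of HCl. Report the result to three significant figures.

ΔH = -58.4 kJ/mol

|ΔT| = |23.36 − 19.80| = 3.56 °C
|q_surr| = (165.4 × 3.85 + 47.5) × 3.56 = 684.29 × 3.56 = 2436 J
n(HCl) = 1.52 / 36.46 = 0.04169 mol
Temperature rose, so q_rxn = −|q_surr| = -2.436 kJ
ΔH = q_rxn / n = -58.43 kJ/mol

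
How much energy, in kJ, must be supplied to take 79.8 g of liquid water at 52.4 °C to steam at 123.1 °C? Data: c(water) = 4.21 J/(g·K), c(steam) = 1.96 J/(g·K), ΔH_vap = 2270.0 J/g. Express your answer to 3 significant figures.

q = 201 kJ

q1 (heat water 52.4→100.0 °C): 79.8 × 4.21 × 47.6 = 15992 J
q2 (vaporize at 100 °C): 79.8 × 2270.0 = 181146 J
q3 (heat steam 100.0→123.1 °C): 79.8 × 1.96 × 23.1 = 3613 J
Total: 15992 + 181146 + 3613 = 200751 J = 201 kJ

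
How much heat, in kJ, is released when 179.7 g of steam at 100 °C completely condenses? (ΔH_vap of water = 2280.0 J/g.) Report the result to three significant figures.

q = 410 kJ

q = m × ΔH_vap = 179.7 × 2280.0 = 409700 J = 410 kJ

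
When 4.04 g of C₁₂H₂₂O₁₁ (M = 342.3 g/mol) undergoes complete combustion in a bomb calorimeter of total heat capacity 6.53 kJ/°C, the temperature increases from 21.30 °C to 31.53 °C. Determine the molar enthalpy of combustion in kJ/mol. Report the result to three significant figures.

ΔT = 31.53 − 21.30 = 10.23 °C
q_cal = C_cal × ΔT = 6.53 × 10.23 = 66.8019 kJ
n = 4.04 / 342.3 = 0.01180 mol
q_rxn = −q_cal = -66.8019 kJ
ΔH = -66.8019 / 0.01180 = -5661 kJ/mol

ΔH = -5660 kJ/mol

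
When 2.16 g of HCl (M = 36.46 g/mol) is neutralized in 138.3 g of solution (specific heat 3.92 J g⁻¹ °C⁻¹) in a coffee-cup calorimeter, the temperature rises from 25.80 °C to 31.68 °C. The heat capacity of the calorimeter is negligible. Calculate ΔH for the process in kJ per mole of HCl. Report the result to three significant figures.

|ΔT| = |31.68 − 25.80| = 5.88 °C
|q_surr| = (138.3 × 3.92) × 5.88 = 542.136 × 5.88 = 3188 J
n(HCl) = 2.16 / 36.46 = 0.05924 mol
Temperature rose, so q_rxn = −|q_surr| = -3.188 kJ
ΔH = q_rxn / n = -53.81 kJ/mol

ΔH = -53.8 kJ/mol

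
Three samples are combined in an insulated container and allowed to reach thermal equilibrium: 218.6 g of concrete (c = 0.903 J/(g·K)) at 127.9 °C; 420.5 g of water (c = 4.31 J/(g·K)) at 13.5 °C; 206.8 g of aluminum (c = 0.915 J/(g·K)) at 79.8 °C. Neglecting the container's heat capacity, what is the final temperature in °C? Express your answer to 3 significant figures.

T_f = 29.5 °C

Σ mᵢcᵢ(T − Tᵢ) = 0  ⇒  T = Σ mᵢcᵢTᵢ / Σ mᵢcᵢ
Σ mᵢcᵢ = 218.6×0.903 + 420.5×4.31 + 206.8×0.915 = 2198.9728
Σ mᵢcᵢTᵢ = 197.3958×127.9 + 1812.355×13.5 + 189.222×79.8 = 64814
T = 64814 / 2198.9728 = 29.47 °C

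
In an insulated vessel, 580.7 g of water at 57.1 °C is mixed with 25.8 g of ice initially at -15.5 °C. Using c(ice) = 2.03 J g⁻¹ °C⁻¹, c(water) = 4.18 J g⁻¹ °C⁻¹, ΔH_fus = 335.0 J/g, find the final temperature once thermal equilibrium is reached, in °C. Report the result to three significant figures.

T_f = 50.9 °C

Heat to bring ice to 0 °C and melt it: q₁ = 25.8×2.03×15.5 + 25.8×335.0 = 9454.8 J
Heat the water can supply cooling to 0 °C: 580.7×4.18×57.1 = 138600 J > q₁, so all ice melts.
Energy balance: 580.7×4.18×(57.1 − T) = 9454.8 + 25.8×4.18×(T − 0)
2427.326(57.1 − T) = 9454.8 + 107.844 T
138600 − 9454.8 = 2535.170 T
T = 129145.2 / 2535.170 = 50.94 °C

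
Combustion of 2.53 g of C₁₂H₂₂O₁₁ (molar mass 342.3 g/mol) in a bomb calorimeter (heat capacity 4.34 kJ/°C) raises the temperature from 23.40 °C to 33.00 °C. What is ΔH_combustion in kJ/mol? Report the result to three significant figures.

ΔH = -5640 kJ/mol

ΔT = 33.00 − 23.40 = 9.60 °C
q_cal = C_cal × ΔT = 4.34 × 9.60 = 41.664 kJ
n = 2.53 / 342.3 = 0.007391 mol
q_rxn = −q_cal = -41.664 kJ
ΔH = -41.664 / 0.007391 = -5637 kJ/mol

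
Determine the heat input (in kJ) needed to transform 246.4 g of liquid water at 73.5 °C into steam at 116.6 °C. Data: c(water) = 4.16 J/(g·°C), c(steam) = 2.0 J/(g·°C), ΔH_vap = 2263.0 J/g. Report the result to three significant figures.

q1 (heat water 73.5→100.0 °C): 246.4 × 4.16 × 26.5 = 27163 J
q2 (vaporize at 100 °C): 246.4 × 2263.0 = 557603 J
q3 (heat steam 100.0→116.6 °C): 246.4 × 2.0 × 16.6 = 8180 J
Total: 27163 + 557603 + 8180 = 592946 J = 593 kJ

q = 593 kJ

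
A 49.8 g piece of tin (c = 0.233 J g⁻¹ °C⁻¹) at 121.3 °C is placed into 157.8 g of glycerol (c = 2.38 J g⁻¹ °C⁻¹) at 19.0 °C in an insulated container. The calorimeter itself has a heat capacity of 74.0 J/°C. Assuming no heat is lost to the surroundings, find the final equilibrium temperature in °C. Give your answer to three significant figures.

Heat lost by tin = heat gained by glycerol + calorimeter.
(49.8)(0.233)(121.3 − T) = [(157.8)(2.38) + 74.0](T − 19.0)
11.6034 (121.3 − T) = 449.564 (T − 19.0)
1407.5 − 11.6034 T = 449.564 T − 8541.7
9949.2 = 461.1674 T
T = 21.57 °C

T_f = 21.6 °C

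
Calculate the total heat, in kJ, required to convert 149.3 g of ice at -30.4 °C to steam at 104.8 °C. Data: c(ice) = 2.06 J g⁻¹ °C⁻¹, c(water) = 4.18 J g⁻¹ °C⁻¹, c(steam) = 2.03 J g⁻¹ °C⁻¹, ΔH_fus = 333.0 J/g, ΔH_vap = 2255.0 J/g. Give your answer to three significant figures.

q = 460 kJ

q1 (heat ice -30.4→0.0 °C): 149.3 × 2.06 × 30.4 = 9350 J
q2 (melt at 0 °C): 149.3 × 333.0 = 49717 J
q3 (heat water 0.0→100.0 °C): 149.3 × 4.18 × 100.0 = 62407 J
q4 (vaporize at 100 °C): 149.3 × 2255.0 = 336672 J
q5 (heat steam 100.0→104.8 °C): 149.3 × 2.03 × 4.8 = 1455 J
Total: 9350 + 49717 + 62407 + 336672 + 1455 = 459601 J = 460 kJ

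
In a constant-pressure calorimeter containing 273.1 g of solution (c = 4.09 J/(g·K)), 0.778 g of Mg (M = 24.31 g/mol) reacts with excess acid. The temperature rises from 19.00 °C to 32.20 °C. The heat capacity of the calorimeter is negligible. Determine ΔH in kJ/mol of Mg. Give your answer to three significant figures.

|ΔT| = |32.20 − 19.00| = 13.20 °C
|q_surr| = (273.1 × 4.09) × 13.20 = 1116.979 × 13.20 = 14740 J
n(Mg) = 0.778 / 24.31 = 0.03200 mol
Temperature rose, so q_rxn = −|q_surr| = -14.74 kJ
ΔH = q_rxn / n = -460.6 kJ/mol

ΔH = -461 kJ/mol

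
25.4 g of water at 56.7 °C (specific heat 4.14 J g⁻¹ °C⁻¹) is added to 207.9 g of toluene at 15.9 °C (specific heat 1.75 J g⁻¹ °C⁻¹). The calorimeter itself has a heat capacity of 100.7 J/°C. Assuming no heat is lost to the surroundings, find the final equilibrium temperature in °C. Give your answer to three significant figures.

T_f = 23.4 °C

Heat lost by water = heat gained by toluene + calorimeter.
(25.4)(4.14)(56.7 − T) = [(207.9)(1.75) + 100.7](T − 15.9)
105.156 (56.7 − T) = 464.525 (T − 15.9)
5962.3 − 105.156 T = 464.525 T − 7385.9
13348.2 = 569.681 T
T = 23.43 °C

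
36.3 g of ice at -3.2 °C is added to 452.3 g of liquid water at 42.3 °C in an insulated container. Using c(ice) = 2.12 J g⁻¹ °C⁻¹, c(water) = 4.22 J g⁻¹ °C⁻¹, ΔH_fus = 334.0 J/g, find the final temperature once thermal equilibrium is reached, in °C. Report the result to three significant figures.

T_f = 33.2 °C

Heat to bring ice to 0 °C and melt it: q₁ = 36.3×2.12×3.2 + 36.3×334.0 = 12370 J
Heat the water can supply cooling to 0 °C: 452.3×4.22×42.3 = 80738.3 J > q₁, so all ice melts.
Energy balance: 452.3×4.22×(42.3 − T) = 12370 + 36.3×4.22×(T − 0)
1908.706(42.3 − T) = 12370 + 153.186 T
80738.3 − 12370 = 2061.892 T
T = 68368.3 / 2061.892 = 33.16 °C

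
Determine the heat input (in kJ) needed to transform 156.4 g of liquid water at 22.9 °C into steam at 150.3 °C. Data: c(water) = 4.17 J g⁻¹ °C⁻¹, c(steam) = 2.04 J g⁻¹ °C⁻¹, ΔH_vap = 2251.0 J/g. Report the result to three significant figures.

q1 (heat water 22.9→100.0 °C): 156.4 × 4.17 × 77.1 = 50284 J
q2 (vaporize at 100 °C): 156.4 × 2251.0 = 352056 J
q3 (heat steam 100.0→150.3 °C): 156.4 × 2.04 × 50.3 = 16049 J
Total: 50284 + 352056 + 16049 = 418389 J = 418 kJ

q = 418 kJ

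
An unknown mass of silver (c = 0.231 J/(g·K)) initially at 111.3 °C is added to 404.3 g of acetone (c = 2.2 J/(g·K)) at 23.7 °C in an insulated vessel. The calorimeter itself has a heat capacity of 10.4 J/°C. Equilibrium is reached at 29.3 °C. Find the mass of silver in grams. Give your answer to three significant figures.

q_gained = (404.3 × 2.2 + 10.4) × (29.3 − 23.7) = 5039 J
q_lost = m × 0.231 × (111.3 − 29.3) = 18.942 m
m = 5039 / 18.942 = 266 g

m = 266 g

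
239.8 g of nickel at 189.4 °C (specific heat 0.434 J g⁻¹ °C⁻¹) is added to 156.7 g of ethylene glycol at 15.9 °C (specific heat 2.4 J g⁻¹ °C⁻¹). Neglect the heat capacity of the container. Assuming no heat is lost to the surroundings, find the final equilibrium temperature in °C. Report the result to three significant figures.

T_f = 53.5 °C

Heat lost by nickel = heat gained by ethylene glycol.
(239.8)(0.434)(189.4 − T) = (156.7)(2.4)(T − 15.9)
104.0732 (189.4 − T) = 376.08 (T − 15.9)
19711 − 104.0732 T = 376.08 T − 5979.7
25690.7 = 480.1532 T
T = 53.51 °C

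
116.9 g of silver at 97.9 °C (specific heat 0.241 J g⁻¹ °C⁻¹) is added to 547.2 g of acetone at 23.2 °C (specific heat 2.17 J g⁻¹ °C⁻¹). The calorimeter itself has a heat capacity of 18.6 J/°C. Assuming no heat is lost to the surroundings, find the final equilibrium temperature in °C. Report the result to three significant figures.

Heat lost by silver = heat gained by acetone + calorimeter.
(116.9)(0.241)(97.9 − T) = [(547.2)(2.17) + 18.6](T − 23.2)
28.1729 (97.9 − T) = 1206.024 (T − 23.2)
2758.1 − 28.1729 T = 1206.024 T − 27980
30738.1 = 1234.1969 T
T = 24.91 °C

T_f = 24.9 °C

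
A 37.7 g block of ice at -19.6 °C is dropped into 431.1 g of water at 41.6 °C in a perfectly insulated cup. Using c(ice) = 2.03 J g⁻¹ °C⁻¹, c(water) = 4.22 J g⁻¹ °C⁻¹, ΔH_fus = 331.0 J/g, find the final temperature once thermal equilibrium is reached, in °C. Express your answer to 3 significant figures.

Heat to bring ice to 0 °C and melt it: q₁ = 37.7×2.03×19.6 + 37.7×331.0 = 13979 J
Heat the water can supply cooling to 0 °C: 431.1×4.22×41.6 = 75680.5 J > q₁, so all ice melts.
Energy balance: 431.1×4.22×(41.6 − T) = 13979 + 37.7×4.22×(T − 0)
1819.242(41.6 − T) = 13979 + 159.094 T
75680.5 − 13979 = 1978.336 T
T = 61701.5 / 1978.336 = 31.19 °C

T_f = 31.2 °C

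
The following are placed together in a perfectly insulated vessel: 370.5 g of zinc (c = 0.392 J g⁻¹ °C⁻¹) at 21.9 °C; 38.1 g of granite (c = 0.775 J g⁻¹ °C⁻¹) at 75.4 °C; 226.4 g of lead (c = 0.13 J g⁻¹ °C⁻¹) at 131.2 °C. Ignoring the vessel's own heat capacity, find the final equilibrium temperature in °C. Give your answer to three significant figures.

Σ mᵢcᵢ(T − Tᵢ) = 0  ⇒  T = Σ mᵢcᵢTᵢ / Σ mᵢcᵢ
Σ mᵢcᵢ = 370.5×0.392 + 38.1×0.775 + 226.4×0.13 = 204.1955
Σ mᵢcᵢTᵢ = 145.236×21.9 + 29.5275×75.4 + 29.432×131.2 = 9268.5
T = 9268.5 / 204.1955 = 45.39 °C

T_f = 45.4 °C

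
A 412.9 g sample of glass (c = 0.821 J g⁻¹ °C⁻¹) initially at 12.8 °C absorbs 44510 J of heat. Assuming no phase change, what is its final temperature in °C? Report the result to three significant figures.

ΔT = q / (m c) = 44510 / (412.9 × 0.821) = 131.3 °C
T_f = 12.8 + 131.3 = 144.1 °C

T_f = 144 °C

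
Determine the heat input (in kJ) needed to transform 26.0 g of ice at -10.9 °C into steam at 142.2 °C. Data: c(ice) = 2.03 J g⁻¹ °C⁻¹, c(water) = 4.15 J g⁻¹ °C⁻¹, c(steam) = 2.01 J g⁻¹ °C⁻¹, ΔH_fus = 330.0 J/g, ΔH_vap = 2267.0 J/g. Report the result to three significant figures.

q = 81.1 kJ

q1 (heat ice -10.9→0.0 °C): 26.0 × 2.03 × 10.9 = 575 J
q2 (melt at 0 °C): 26.0 × 330.0 = 8580 J
q3 (heat water 0.0→100.0 °C): 26.0 × 4.15 × 100.0 = 10790 J
q4 (vaporize at 100 °C): 26.0 × 2267.0 = 58942 J
q5 (heat steam 100.0→142.2 °C): 26.0 × 2.01 × 42.2 = 2205 J
Total: 575 + 8580 + 10790 + 58942 + 2205 = 81092 J = 81.1 kJ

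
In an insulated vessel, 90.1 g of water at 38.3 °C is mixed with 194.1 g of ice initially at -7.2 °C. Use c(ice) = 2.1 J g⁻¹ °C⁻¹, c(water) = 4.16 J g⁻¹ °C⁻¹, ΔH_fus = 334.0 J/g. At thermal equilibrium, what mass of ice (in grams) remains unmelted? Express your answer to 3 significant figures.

m_ice remaining = 160 g

Heat to warm all ice to 0 °C: 194.1×2.1×7.2 = 2934.8 J
Heat released by water cooling to 0 °C: 90.1×4.16×38.3 = 14355 J
14355 J < 2934.8 + 194.1×334.0 = 67764.2 J, so not all ice melts; final T = 0 °C.
Heat left for melting: 14355 − 2934.8 = 11420.2 J
Mass melted = 11420.2 / 334.0 = 34.19 g
Ice remaining = 194.1 − 34.19 = 159.91 g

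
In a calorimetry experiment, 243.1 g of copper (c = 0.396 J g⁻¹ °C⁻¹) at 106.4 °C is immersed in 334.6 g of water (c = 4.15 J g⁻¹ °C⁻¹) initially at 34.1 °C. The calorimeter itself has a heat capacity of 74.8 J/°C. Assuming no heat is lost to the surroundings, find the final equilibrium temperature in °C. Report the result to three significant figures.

Heat lost by copper = heat gained by water + calorimeter.
(243.1)(0.396)(106.4 − T) = [(334.6)(4.15) + 74.8](T − 34.1)
96.2676 (106.4 − T) = 1463.39 (T − 34.1)
10243 − 96.2676 T = 1463.39 T − 49902
60145 = 1559.6576 T
T = 38.56 °C

T_f = 38.6 °C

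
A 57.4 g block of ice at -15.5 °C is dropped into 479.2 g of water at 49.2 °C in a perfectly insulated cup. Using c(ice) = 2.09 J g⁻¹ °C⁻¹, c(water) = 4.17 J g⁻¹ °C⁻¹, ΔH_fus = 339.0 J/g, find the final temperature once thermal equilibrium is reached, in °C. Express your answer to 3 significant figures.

Heat to bring ice to 0 °C and melt it: q₁ = 57.4×2.09×15.5 + 57.4×339.0 = 21318 J
Heat the water can supply cooling to 0 °C: 479.2×4.17×49.2 = 98314.6 J > q₁, so all ice melts.
Energy balance: 479.2×4.17×(49.2 − T) = 21318 + 57.4×4.17×(T − 0)
1998.264(49.2 − T) = 21318 + 239.358 T
98314.6 − 21318 = 2237.622 T
T = 76996.6 / 2237.622 = 34.41 °C

T_f = 34.4 °C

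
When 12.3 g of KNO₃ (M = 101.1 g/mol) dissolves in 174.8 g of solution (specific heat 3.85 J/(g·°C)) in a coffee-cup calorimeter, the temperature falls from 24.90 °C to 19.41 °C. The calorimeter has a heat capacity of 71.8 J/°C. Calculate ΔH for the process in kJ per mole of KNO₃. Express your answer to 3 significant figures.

|ΔT| = |19.41 − 24.90| = 5.49 °C
|q_surr| = (174.8 × 3.85 + 71.8) × 5.49 = 744.78 × 5.49 = 4089 J
n(KNO₃) = 12.3 / 101.1 = 0.1217 mol
Temperature fell, so q_rxn = +|q_surr| = 4.089 kJ
ΔH = q_rxn / n = 33.60 kJ/mol

ΔH = 33.6 kJ/mol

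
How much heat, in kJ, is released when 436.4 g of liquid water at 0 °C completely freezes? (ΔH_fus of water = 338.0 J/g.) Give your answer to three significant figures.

q = m × ΔH_fus = 436.4 × 338.0 = 147500 J = 148 kJ

q = 148 kJ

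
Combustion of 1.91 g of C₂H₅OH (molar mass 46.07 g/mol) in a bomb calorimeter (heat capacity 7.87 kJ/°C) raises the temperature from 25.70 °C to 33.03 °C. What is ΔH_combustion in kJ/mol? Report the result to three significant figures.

ΔT = 33.03 − 25.70 = 7.33 °C
q_cal = C_cal × ΔT = 7.87 × 7.33 = 57.6871 kJ
n = 1.91 / 46.07 = 0.04146 mol
q_rxn = −q_cal = -57.6871 kJ
ΔH = -57.6871 / 0.04146 = -1391 kJ/mol

ΔH = -1390 kJ/mol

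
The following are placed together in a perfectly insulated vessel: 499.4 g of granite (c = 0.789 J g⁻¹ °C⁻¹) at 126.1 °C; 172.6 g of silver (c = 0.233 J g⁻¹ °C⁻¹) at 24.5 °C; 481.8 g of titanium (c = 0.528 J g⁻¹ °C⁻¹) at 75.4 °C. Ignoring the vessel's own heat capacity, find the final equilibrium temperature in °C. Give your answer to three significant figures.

Σ mᵢcᵢ(T − Tᵢ) = 0  ⇒  T = Σ mᵢcᵢTᵢ / Σ mᵢcᵢ
Σ mᵢcᵢ = 499.4×0.789 + 172.6×0.233 + 481.8×0.528 = 688.6328
Σ mᵢcᵢTᵢ = 394.0266×126.1 + 40.2158×24.5 + 254.3904×75.4 = 69853
T = 69853 / 688.6328 = 101.4 °C

T_f = 101 °C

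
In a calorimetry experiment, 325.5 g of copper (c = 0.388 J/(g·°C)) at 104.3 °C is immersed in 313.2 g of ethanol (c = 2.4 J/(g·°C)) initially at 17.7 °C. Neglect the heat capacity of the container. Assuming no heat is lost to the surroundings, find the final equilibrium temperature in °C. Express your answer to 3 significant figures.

T_f = 30.2 °C

Heat lost by copper = heat gained by ethanol.
(325.5)(0.388)(104.3 − T) = (313.2)(2.4)(T − 17.7)
126.294 (104.3 − T) = 751.68 (T − 17.7)
13172 − 126.294 T = 751.68 T − 13305
26477 = 877.974 T
T = 30.16 °C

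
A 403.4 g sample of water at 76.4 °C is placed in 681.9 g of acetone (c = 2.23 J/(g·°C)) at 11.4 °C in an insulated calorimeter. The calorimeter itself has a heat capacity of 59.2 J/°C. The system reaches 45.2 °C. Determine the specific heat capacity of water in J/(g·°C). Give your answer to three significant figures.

q_gained = (681.9 × 2.23 + 59.2) × (45.2 − 11.4) = 53400 J
q_lost = 403.4 × c × (76.4 − 45.2) = 12586.08 c
Set equal: c = 53400 / 12586.08 = 4.24 J/(g·°C)

c = 4.24 J/(g·°C)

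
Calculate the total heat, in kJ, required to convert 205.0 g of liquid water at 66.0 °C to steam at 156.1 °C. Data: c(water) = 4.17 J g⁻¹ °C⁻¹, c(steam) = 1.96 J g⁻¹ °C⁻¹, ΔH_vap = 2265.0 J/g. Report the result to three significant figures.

q = 516 kJ

q1 (heat water 66.0→100.0 °C): 205.0 × 4.17 × 34.0 = 29065 J
q2 (vaporize at 100 °C): 205.0 × 2265.0 = 464325 J
q3 (heat steam 100.0→156.1 °C): 205.0 × 1.96 × 56.1 = 22541 J
Total: 29065 + 464325 + 22541 = 515931 J = 516 kJ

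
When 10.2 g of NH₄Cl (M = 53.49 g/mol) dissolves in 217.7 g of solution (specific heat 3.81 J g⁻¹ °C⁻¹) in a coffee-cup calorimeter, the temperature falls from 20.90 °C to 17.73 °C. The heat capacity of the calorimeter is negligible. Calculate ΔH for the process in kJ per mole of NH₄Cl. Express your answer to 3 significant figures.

ΔH = 13.8 kJ/mol

|ΔT| = |17.73 − 20.90| = 3.17 °C
|q_surr| = (217.7 × 3.81) × 3.17 = 829.437 × 3.17 = 2629 J
n(NH₄Cl) = 10.2 / 53.49 = 0.1907 mol
Temperature fell, so q_rxn = +|q_surr| = 2.629 kJ
ΔH = q_rxn / n = 13.79 kJ/mol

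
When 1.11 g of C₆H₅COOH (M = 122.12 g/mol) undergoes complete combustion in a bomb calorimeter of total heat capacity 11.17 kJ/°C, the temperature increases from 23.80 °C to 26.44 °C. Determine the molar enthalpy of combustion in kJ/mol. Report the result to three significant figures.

ΔT = 26.44 − 23.80 = 2.64 °C
q_cal = C_cal × ΔT = 11.17 × 2.64 = 29.4888 kJ
n = 1.11 / 122.12 = 0.009089 mol
q_rxn = −q_cal = -29.4888 kJ
ΔH = -29.4888 / 0.009089 = -3244 kJ/mol

ΔH = -3240 kJ/mol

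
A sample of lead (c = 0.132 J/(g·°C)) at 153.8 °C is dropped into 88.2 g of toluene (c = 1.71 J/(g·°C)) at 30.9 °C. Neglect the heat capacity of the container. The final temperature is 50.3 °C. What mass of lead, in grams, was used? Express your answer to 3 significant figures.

m = 214 g

q_gained = (88.2 × 1.71) × (50.3 − 30.9) = 2926 J
q_lost = m × 0.132 × (153.8 − 50.3) = 13.662 m
m = 2926 / 13.662 = 214 g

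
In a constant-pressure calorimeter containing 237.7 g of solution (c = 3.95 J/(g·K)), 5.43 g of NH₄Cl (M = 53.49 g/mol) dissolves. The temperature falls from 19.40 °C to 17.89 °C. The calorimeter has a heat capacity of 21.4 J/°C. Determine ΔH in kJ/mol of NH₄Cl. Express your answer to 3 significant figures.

|ΔT| = |17.89 − 19.40| = 1.51 °C
|q_surr| = (237.7 × 3.95 + 21.4) × 1.51 = 960.315 × 1.51 = 1450 J
n(NH₄Cl) = 5.43 / 53.49 = 0.1015 mol
Temperature fell, so q_rxn = +|q_surr| = 1.450 kJ
ΔH = q_rxn / n = 14.29 kJ/mol

ΔH = 14.3 kJ/mol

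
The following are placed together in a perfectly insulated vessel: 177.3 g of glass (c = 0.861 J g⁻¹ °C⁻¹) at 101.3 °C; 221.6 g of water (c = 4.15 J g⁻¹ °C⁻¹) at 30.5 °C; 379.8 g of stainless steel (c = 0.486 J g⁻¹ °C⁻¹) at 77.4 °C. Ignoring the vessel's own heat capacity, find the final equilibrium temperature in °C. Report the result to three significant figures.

Σ mᵢcᵢ(T − Tᵢ) = 0  ⇒  T = Σ mᵢcᵢTᵢ / Σ mᵢcᵢ
Σ mᵢcᵢ = 177.3×0.861 + 221.6×4.15 + 379.8×0.486 = 1256.8781
Σ mᵢcᵢTᵢ = 152.6553×101.3 + 919.64×30.5 + 184.5828×77.4 = 57800
T = 57800 / 1256.8781 = 45.99 °C

T_f = 46.0 °C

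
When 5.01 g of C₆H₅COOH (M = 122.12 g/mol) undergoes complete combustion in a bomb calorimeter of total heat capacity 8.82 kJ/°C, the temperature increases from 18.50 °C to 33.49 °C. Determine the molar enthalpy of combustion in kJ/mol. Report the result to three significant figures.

ΔT = 33.49 − 18.50 = 14.99 °C
q_cal = C_cal × ΔT = 8.82 × 14.99 = 132.2118 kJ
n = 5.01 / 122.12 = 0.04103 mol
q_rxn = −q_cal = -132.2118 kJ
ΔH = -132.2118 / 0.04103 = -3222 kJ/mol

ΔH = -3220 kJ/mol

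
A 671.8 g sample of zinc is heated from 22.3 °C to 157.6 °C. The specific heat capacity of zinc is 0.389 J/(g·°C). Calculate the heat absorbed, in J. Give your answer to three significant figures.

q = m c ΔT = 671.8 × 0.389 × (157.6 − 22.3)
q = 671.8 × 0.389 × 135.3 = 35360 J

q = 35400 J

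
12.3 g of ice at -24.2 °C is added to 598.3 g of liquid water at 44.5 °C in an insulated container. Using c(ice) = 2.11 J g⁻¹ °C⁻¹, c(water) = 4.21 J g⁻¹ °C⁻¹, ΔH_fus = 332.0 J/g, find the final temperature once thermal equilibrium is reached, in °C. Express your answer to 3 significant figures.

T_f = 41.8 °C

Heat to bring ice to 0 °C and melt it: q₁ = 12.3×2.11×24.2 + 12.3×332.0 = 4711.7 J
Heat the water can supply cooling to 0 °C: 598.3×4.21×44.5 = 112089 J > q₁, so all ice melts.
Energy balance: 598.3×4.21×(44.5 − T) = 4711.7 + 12.3×4.21×(T − 0)
2518.843(44.5 − T) = 4711.7 + 51.783 T
112089 − 4711.7 = 2570.626 T
T = 107377.3 / 2570.626 = 41.77 °C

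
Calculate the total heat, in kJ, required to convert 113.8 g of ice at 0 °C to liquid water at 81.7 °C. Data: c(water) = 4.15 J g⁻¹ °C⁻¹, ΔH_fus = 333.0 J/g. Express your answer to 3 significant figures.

q1 (melt at 0 °C): 113.8 × 333.0 = 37895 J
q2 (heat water 0.0→81.7 °C): 113.8 × 4.15 × 81.7 = 38584 J
Total: 37895 + 38584 = 76479 J = 76.5 kJ

q = 76.5 kJ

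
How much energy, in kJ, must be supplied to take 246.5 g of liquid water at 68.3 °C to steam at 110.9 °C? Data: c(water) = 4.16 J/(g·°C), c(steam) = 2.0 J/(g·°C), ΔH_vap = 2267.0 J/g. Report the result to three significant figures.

q = 597 kJ

q1 (heat water 68.3→100.0 °C): 246.5 × 4.16 × 31.7 = 32506 J
q2 (vaporize at 100 °C): 246.5 × 2267.0 = 558816 J
q3 (heat steam 100.0→110.9 °C): 246.5 × 2.0 × 10.9 = 5374 J
Total: 32506 + 558816 + 5374 = 596696 J = 597 kJ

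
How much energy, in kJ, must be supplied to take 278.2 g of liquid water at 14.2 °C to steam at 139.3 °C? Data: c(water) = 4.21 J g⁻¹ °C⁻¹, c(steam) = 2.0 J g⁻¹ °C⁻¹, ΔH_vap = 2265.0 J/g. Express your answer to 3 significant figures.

q = 752 kJ

q1 (heat water 14.2→100.0 °C): 278.2 × 4.21 × 85.8 = 100491 J
q2 (vaporize at 100 °C): 278.2 × 2265.0 = 630123 J
q3 (heat steam 100.0→139.3 °C): 278.2 × 2.0 × 39.3 = 21867 J
Total: 100491 + 630123 + 21867 = 752481 J = 752 kJ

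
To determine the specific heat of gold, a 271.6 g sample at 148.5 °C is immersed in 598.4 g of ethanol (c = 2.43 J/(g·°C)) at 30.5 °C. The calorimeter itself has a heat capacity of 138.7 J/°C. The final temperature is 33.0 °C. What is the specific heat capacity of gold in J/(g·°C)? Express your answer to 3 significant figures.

c = 0.127 J/(g·°C)

q_gained = (598.4 × 2.43 + 138.7) × (33.0 − 30.5) = 3982 J
q_lost = 271.6 × c × (148.5 − 33.0) = 31369.8 c
Set equal: c = 3982 / 31369.8 = 0.127 J/(g·°C)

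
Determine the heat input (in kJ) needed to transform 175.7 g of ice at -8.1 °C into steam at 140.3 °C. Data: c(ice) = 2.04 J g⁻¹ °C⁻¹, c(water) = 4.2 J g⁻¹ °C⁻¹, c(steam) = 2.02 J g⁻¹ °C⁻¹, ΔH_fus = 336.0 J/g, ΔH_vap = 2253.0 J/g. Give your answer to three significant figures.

q1 (heat ice -8.1→0.0 °C): 175.7 × 2.04 × 8.1 = 2903 J
q2 (melt at 0 °C): 175.7 × 336.0 = 59035 J
q3 (heat water 0.0→100.0 °C): 175.7 × 4.2 × 100.0 = 73794 J
q4 (vaporize at 100 °C): 175.7 × 2253.0 = 395852 J
q5 (heat steam 100.0→140.3 °C): 175.7 × 2.02 × 40.3 = 14303 J
Total: 2903 + 59035 + 73794 + 395852 + 14303 = 545887 J = 546 kJ

q = 546 kJ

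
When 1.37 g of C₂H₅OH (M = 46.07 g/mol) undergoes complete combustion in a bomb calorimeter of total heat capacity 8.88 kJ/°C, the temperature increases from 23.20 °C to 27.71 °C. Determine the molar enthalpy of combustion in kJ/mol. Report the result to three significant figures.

ΔT = 27.71 − 23.20 = 4.51 °C
q_cal = C_cal × ΔT = 8.88 × 4.51 = 40.0488 kJ
n = 1.37 / 46.07 = 0.02974 mol
q_rxn = −q_cal = -40.0488 kJ
ΔH = -40.0488 / 0.02974 = -1347 kJ/mol

ΔH = -1350 kJ/mol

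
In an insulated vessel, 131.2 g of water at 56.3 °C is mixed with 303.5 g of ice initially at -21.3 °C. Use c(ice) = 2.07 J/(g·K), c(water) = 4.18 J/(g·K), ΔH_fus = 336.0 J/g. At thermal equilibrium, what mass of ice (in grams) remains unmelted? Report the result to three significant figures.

Heat to warm all ice to 0 °C: 303.5×2.07×21.3 = 13382 J
Heat released by water cooling to 0 °C: 131.2×4.18×56.3 = 30876 J
30876 J < 13382 + 303.5×336.0 = 115358 J, so not all ice melts; final T = 0 °C.
Heat left for melting: 30876 − 13382 = 17494 J
Mass melted = 17494 / 336.0 = 52.07 g
Ice remaining = 303.5 − 52.07 = 251.43 g

m_ice remaining = 251 g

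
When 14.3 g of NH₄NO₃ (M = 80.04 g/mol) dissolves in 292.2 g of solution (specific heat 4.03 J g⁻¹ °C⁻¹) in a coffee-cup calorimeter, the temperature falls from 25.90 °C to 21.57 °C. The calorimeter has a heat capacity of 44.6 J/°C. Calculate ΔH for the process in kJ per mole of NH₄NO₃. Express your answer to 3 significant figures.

|ΔT| = |21.57 − 25.90| = 4.33 °C
|q_surr| = (292.2 × 4.03 + 44.6) × 4.33 = 1222.166 × 4.33 = 5292 J
n(NH₄NO₃) = 14.3 / 80.04 = 0.1787 mol
Temperature fell, so q_rxn = +|q_surr| = 5.292 kJ
ΔH = q_rxn / n = 29.61 kJ/mol

ΔH = 29.6 kJ/mol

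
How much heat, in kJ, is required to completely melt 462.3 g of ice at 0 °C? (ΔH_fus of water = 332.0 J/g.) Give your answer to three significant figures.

q = m × ΔH_fus = 462.3 × 332.0 = 153480 J = 153 kJ

q = 153 kJ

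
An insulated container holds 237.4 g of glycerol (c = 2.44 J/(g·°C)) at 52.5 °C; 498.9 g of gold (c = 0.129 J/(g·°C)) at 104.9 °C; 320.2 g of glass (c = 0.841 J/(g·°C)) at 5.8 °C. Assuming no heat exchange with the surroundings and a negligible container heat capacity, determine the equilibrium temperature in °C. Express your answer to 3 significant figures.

Σ mᵢcᵢ(T − Tᵢ) = 0  ⇒  T = Σ mᵢcᵢTᵢ / Σ mᵢcᵢ
Σ mᵢcᵢ = 237.4×2.44 + 498.9×0.129 + 320.2×0.841 = 912.9023
Σ mᵢcᵢTᵢ = 579.256×52.5 + 64.3581×104.9 + 269.2882×5.8 = 38724
T = 38724 / 912.9023 = 42.42 °C

T_f = 42.4 °C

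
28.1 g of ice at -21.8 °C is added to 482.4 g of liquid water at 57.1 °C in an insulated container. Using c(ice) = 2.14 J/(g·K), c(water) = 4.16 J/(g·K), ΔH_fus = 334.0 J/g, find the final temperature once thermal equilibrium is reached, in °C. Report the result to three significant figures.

T_f = 48.9 °C

Heat to bring ice to 0 °C and melt it: q₁ = 28.1×2.14×21.8 + 28.1×334.0 = 10696 J
Heat the water can supply cooling to 0 °C: 482.4×4.16×57.1 = 114587 J > q₁, so all ice melts.
Energy balance: 482.4×4.16×(57.1 − T) = 10696 + 28.1×4.16×(T − 0)
2006.784(57.1 − T) = 10696 + 116.896 T
114587 − 10696 = 2123.680 T
T = 103891 / 2123.680 = 48.92 °C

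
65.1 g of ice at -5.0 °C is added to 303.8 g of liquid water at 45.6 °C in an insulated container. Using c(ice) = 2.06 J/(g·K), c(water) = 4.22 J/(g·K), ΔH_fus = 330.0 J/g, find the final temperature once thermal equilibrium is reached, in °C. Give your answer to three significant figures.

Heat to bring ice to 0 °C and melt it: q₁ = 65.1×2.06×5.0 + 65.1×330.0 = 22154 J
Heat the water can supply cooling to 0 °C: 303.8×4.22×45.6 = 58460.8 J > q₁, so all ice melts.
Energy balance: 303.8×4.22×(45.6 − T) = 22154 + 65.1×4.22×(T − 0)
1282.036(45.6 − T) = 22154 + 274.722 T
58460.8 − 22154 = 1556.758 T
T = 36306.8 / 1556.758 = 23.32 °C

T_f = 23.3 °C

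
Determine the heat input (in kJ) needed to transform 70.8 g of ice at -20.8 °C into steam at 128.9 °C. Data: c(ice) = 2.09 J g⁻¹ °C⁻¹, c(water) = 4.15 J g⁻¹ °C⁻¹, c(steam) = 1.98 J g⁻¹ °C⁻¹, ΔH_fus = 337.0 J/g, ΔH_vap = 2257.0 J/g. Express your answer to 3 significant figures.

q = 220 kJ

q1 (heat ice -20.8→0.0 °C): 70.8 × 2.09 × 20.8 = 3078 J
q2 (melt at 0 °C): 70.8 × 337.0 = 23860 J
q3 (heat water 0.0→100.0 °C): 70.8 × 4.15 × 100.0 = 29382 J
q4 (vaporize at 100 °C): 70.8 × 2257.0 = 159796 J
q5 (heat steam 100.0→128.9 °C): 70.8 × 1.98 × 28.9 = 4051 J
Total: 3078 + 23860 + 29382 + 159796 + 4051 = 220167 J = 220 kJ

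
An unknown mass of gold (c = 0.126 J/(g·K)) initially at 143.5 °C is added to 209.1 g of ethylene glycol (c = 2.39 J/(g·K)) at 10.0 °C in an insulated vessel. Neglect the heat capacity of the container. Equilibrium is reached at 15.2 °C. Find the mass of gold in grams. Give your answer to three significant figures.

m = 161 g

q_gained = (209.1 × 2.39) × (15.2 − 10.0) = 2599 J
q_lost = m × 0.126 × (143.5 − 15.2) = 16.1658 m
m = 2599 / 16.1658 = 161 g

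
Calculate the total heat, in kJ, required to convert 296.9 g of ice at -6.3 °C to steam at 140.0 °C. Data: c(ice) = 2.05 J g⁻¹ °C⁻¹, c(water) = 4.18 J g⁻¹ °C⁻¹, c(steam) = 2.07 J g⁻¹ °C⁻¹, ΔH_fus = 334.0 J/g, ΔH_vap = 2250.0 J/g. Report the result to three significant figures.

q1 (heat ice -6.3→0.0 °C): 296.9 × 2.05 × 6.3 = 3834 J
q2 (melt at 0 °C): 296.9 × 334.0 = 99165 J
q3 (heat water 0.0→100.0 °C): 296.9 × 4.18 × 100.0 = 124104 J
q4 (vaporize at 100 °C): 296.9 × 2250.0 = 668025 J
q5 (heat steam 100.0→140.0 °C): 296.9 × 2.07 × 40.0 = 24583 J
Total: 3834 + 99165 + 124104 + 668025 + 24583 = 919711 J = 920 kJ

q = 920 kJ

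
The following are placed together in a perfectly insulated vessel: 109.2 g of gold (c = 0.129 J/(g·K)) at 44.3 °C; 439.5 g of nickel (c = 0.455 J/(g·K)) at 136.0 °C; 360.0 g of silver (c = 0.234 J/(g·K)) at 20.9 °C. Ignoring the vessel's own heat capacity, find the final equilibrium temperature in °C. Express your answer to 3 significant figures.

Σ mᵢcᵢ(T − Tᵢ) = 0  ⇒  T = Σ mᵢcᵢTᵢ / Σ mᵢcᵢ
Σ mᵢcᵢ = 109.2×0.129 + 439.5×0.455 + 360.0×0.234 = 298.2993
Σ mᵢcᵢTᵢ = 14.0868×44.3 + 199.9725×136.0 + 84.24×20.9 = 29581
T = 29581 / 298.2993 = 99.17 °C

T_f = 99.2 °C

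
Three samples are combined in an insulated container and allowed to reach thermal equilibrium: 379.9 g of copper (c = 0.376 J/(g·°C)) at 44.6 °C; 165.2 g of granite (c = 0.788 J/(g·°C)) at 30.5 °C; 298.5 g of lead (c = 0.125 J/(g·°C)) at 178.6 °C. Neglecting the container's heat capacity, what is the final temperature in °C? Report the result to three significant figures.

Σ mᵢcᵢ(T − Tᵢ) = 0  ⇒  T = Σ mᵢcᵢTᵢ / Σ mᵢcᵢ
Σ mᵢcᵢ = 379.9×0.376 + 165.2×0.788 + 298.5×0.125 = 310.3325
Σ mᵢcᵢTᵢ = 142.8424×44.6 + 130.1776×30.5 + 37.3125×178.6 = 17005
T = 17005 / 310.3325 = 54.80 °C

T_f = 54.8 °C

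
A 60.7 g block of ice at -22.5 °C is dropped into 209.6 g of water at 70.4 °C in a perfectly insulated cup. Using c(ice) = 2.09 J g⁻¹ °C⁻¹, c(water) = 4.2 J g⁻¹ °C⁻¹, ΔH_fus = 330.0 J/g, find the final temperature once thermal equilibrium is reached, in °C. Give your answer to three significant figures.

T_f = 34.4 °C

Heat to bring ice to 0 °C and melt it: q₁ = 60.7×2.09×22.5 + 60.7×330.0 = 22885 J
Heat the water can supply cooling to 0 °C: 209.6×4.2×70.4 = 61974.5 J > q₁, so all ice melts.
Energy balance: 209.6×4.2×(70.4 − T) = 22885 + 60.7×4.2×(T − 0)
880.32(70.4 − T) = 22885 + 254.94 T
61974.5 − 22885 = 1135.26 T
T = 39089.5 / 1135.26 = 34.43 °C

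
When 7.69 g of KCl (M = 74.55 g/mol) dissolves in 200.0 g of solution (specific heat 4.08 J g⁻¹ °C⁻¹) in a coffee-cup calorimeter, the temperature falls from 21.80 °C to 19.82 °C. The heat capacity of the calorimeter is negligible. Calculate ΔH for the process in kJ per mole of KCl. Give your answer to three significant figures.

ΔH = 15.7 kJ/mol

|ΔT| = |19.82 − 21.80| = 1.98 °C
|q_surr| = (200.0 × 4.08) × 1.98 = 816 × 1.98 = 1616 J
n(KCl) = 7.69 / 74.55 = 0.1032 mol
Temperature fell, so q_rxn = +|q_surr| = 1.616 kJ
ΔH = q_rxn / n = 15.66 kJ/mol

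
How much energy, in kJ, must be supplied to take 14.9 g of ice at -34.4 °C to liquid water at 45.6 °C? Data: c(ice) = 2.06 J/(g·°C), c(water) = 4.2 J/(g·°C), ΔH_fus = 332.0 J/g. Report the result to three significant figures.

q = 8.86 kJ

q1 (heat ice -34.4→0.0 °C): 14.9 × 2.06 × 34.4 = 1056 J
q2 (melt at 0 °C): 14.9 × 332.0 = 4947 J
q3 (heat water 0.0→45.6 °C): 14.9 × 4.2 × 45.6 = 2854 J
Total: 1056 + 4947 + 2854 = 8857 J = 8.86 kJ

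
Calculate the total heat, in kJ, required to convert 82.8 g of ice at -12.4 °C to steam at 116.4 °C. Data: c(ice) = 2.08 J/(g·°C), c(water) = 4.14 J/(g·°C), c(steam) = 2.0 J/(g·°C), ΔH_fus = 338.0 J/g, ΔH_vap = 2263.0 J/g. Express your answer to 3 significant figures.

q = 254 kJ

q1 (heat ice -12.4→0.0 °C): 82.8 × 2.08 × 12.4 = 2136 J
q2 (melt at 0 °C): 82.8 × 338.0 = 27986 J
q3 (heat water 0.0→100.0 °C): 82.8 × 4.14 × 100.0 = 34279 J
q4 (vaporize at 100 °C): 82.8 × 2263.0 = 187376 J
q5 (heat steam 100.0→116.4 °C): 82.8 × 2.0 × 16.4 = 2716 J
Total: 2136 + 27986 + 34279 + 187376 + 2716 = 254493 J = 254 kJ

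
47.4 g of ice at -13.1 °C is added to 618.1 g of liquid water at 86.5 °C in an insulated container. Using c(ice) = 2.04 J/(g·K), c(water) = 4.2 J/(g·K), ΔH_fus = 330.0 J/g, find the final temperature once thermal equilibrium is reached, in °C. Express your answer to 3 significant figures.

Heat to bring ice to 0 °C and melt it: q₁ = 47.4×2.04×13.1 + 47.4×330.0 = 16909 J
Heat the water can supply cooling to 0 °C: 618.1×4.2×86.5 = 224556 J > q₁, so all ice melts.
Energy balance: 618.1×4.2×(86.5 − T) = 16909 + 47.4×4.2×(T − 0)
2596.02(86.5 − T) = 16909 + 199.08 T
224556 − 16909 = 2795.10 T
T = 207647 / 2795.10 = 74.29 °C

T_f = 74.3 °C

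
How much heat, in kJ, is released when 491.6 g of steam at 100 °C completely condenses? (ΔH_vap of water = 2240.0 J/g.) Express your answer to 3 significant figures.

q = m × ΔH_vap = 491.6 × 2240.0 = 1101000 J = 1100 kJ

q = 1100 kJ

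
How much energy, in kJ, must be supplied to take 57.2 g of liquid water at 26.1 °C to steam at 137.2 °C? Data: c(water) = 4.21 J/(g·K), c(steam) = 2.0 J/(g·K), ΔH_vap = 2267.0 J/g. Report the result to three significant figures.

q1 (heat water 26.1→100.0 °C): 57.2 × 4.21 × 73.9 = 17796 J
q2 (vaporize at 100 °C): 57.2 × 2267.0 = 129672 J
q3 (heat steam 100.0→137.2 °C): 57.2 × 2.0 × 37.2 = 4256 J
Total: 17796 + 129672 + 4256 = 151724 J = 152 kJ

q = 152 kJ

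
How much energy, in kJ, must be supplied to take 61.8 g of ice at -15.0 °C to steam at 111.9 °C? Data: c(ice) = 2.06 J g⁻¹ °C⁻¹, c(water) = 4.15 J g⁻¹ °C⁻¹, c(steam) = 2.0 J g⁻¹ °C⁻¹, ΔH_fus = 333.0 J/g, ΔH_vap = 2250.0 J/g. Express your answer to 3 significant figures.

q = 189 kJ

q1 (heat ice -15.0→0.0 °C): 61.8 × 2.06 × 15.0 = 1910 J
q2 (melt at 0 °C): 61.8 × 333.0 = 20579 J
q3 (heat water 0.0→100.0 °C): 61.8 × 4.15 × 100.0 = 25647 J
q4 (vaporize at 100 °C): 61.8 × 2250.0 = 139050 J
q5 (heat steam 100.0→111.9 °C): 61.8 × 2.0 × 11.9 = 1471 J
Total: 1910 + 20579 + 25647 + 139050 + 1471 = 188657 J = 189 kJ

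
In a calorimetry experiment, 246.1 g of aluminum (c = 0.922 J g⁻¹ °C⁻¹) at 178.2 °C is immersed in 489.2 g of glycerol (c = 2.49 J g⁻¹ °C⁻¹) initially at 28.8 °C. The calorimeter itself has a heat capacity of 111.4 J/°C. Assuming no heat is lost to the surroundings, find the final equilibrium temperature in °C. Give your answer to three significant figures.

Heat lost by aluminum = heat gained by glycerol + calorimeter.
(246.1)(0.922)(178.2 − T) = [(489.2)(2.49) + 111.4](T − 28.8)
226.9042 (178.2 − T) = 1329.508 (T − 28.8)
40434 − 226.9042 T = 1329.508 T − 38290
78724 = 1556.4122 T
T = 50.58 °C

T_f = 50.6 °C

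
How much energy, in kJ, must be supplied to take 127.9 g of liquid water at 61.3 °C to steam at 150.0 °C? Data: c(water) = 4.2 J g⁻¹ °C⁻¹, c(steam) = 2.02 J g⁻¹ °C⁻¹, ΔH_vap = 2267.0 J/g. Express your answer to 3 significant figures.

q = 324 kJ

q1 (heat water 61.3→100.0 °C): 127.9 × 4.2 × 38.7 = 20789 J
q2 (vaporize at 100 °C): 127.9 × 2267.0 = 289949 J
q3 (heat steam 100.0→150.0 °C): 127.9 × 2.02 × 50.0 = 12918 J
Total: 20789 + 289949 + 12918 = 323656 J = 324 kJ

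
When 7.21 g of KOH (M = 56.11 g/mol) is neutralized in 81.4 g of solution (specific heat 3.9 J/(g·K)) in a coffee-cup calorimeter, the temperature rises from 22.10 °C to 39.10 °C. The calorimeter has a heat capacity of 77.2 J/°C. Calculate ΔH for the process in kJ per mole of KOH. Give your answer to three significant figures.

ΔH = -52.2 kJ/mol

|ΔT| = |39.10 − 22.10| = 17.00 °C
|q_surr| = (81.4 × 3.9 + 77.2) × 17.00 = 394.66 × 17.00 = 6709 J
n(KOH) = 7.21 / 56.11 = 0.1285 mol
Temperature rose, so q_rxn = −|q_surr| = -6.709 kJ
ΔH = q_rxn / n = -52.21 kJ/mol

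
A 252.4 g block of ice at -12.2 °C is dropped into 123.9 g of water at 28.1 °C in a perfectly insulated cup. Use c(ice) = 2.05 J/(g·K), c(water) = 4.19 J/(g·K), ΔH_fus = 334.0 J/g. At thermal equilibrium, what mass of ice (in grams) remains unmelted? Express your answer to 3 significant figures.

m_ice remaining = 228 g

Heat to warm all ice to 0 °C: 252.4×2.05×12.2 = 6312.5 J
Heat released by water cooling to 0 °C: 123.9×4.19×28.1 = 14588 J
14588 J < 6312.5 + 252.4×334.0 = 90614.1 J, so not all ice melts; final T = 0 °C.
Heat left for melting: 14588 − 6312.5 = 8275.5 J
Mass melted = 8275.5 / 334.0 = 24.78 g
Ice remaining = 252.4 − 24.78 = 227.62 g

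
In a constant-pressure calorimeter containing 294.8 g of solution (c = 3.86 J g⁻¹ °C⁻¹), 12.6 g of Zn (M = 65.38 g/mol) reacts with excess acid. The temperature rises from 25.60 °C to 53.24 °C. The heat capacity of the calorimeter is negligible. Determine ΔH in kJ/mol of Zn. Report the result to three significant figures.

|ΔT| = |53.24 − 25.60| = 27.64 °C
|q_surr| = (294.8 × 3.86) × 27.64 = 1137.928 × 27.64 = 31450 J
n(Zn) = 12.6 / 65.38 = 0.1927 mol
Temperature rose, so q_rxn = −|q_surr| = -31.45 kJ
ΔH = q_rxn / n = -163.2 kJ/mol

ΔH = -163 kJ/mol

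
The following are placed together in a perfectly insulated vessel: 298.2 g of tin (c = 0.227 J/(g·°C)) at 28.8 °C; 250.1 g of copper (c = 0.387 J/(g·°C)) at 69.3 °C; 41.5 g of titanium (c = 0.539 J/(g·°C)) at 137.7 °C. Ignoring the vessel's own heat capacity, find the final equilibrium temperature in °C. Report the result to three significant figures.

Σ mᵢcᵢ(T − Tᵢ) = 0  ⇒  T = Σ mᵢcᵢTᵢ / Σ mᵢcᵢ
Σ mᵢcᵢ = 298.2×0.227 + 250.1×0.387 + 41.5×0.539 = 186.8486
Σ mᵢcᵢTᵢ = 67.6914×28.8 + 96.7887×69.3 + 22.3685×137.7 = 11737
T = 11737 / 186.8486 = 62.82 °C

T_f = 62.8 °C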